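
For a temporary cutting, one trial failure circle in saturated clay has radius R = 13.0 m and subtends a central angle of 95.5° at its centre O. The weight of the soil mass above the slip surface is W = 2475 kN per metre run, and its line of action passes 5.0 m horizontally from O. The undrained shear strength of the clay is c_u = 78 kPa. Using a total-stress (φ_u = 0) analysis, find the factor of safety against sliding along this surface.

Taking moments about the centre O, the resisting moment is provided by the undrained shear strength acting along the arc:
Arc length L_a = R·θ = 13.0·(95.5°·π/180) = 13.0·1.6668 = 21.67 m
M_R = c_u·L_a·R = 78·21.67·13.0 = 21971.6 kN·m/m
M_D = W·d = 2475·5.0 = 12375.0 kN·m/m
FS = M_R / M_D = 21971.6 / 12375.0 = 1.775

FS = 1.78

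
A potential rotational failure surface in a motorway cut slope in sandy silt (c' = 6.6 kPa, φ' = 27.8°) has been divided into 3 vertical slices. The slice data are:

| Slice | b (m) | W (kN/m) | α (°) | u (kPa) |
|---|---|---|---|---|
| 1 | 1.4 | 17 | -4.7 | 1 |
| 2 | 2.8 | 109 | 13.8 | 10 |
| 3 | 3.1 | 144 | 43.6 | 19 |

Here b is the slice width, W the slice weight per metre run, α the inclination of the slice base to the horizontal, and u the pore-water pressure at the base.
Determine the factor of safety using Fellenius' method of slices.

FS = 0.95

Ordinary method of slices: FS = Σ[c'·Δl_i + (W_i cosα_i − u_i·Δl_i)·tanφ'] / Σ W_i sinα_i, with Δl_i = b_i / cosα_i.
Slice 1: Δl = 1.4/cos(-4.7°) = 1.405 m; N'_1 = 17·cos(-4.7°) − 1·1.405 = 15.5; c'Δl = 9.27; W sinα = -1.4
Slice 2: Δl = 2.8/cos13.8° = 2.883 m; N'_2 = 109·cos13.8° − 10·2.883 = 77.0; c'Δl = 19.03; W sinα = 26.0
Slice 3: Δl = 3.1/cos43.6° = 4.281 m; N'_3 = 144·cos43.6° − 19·4.281 = 22.9; c'Δl = 28.25; W sinα = 99.3
Σc'Δl = 56.6 kN/m; ΣN' = 115.5 kN/m; ΣW sinα = 123.9 kN/m
Resisting = 56.6 + 115.5·tan27.8° = 56.6 + 60.9 = 117.5 kN/m
FS = 117.5 / 123.9 = 0.948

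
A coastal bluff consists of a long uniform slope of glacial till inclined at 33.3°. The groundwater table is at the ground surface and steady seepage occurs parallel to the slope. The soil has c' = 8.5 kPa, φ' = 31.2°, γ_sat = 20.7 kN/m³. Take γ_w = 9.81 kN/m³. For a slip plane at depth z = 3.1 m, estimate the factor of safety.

With seepage parallel to the slope and the water table at the surface, the effective normal stress on the slip plane uses the buoyant unit weight γ' = γ_sat − γ_w while the driving shear stress uses γ_sat:
FS = [c' + γ' z cos²β tanφ'] / [γ_sat z sinβ cosβ]
γ' = 20.7 − 9.81 = 10.89 kN/m³
Numerator = 8.5 + 10.89·3.1·cos²33.3°·tan31.2° = 8.5 + 10.89·3.1·0.6986·0.6056 = 22.782 kPa
Denominator = 20.7·3.1·sin33.3°·cos33.3° = 20.7·3.1·0.5490·0.8358 = 29.446 kPa
FS = 22.782 / 29.446 = 0.774

FS = 0.77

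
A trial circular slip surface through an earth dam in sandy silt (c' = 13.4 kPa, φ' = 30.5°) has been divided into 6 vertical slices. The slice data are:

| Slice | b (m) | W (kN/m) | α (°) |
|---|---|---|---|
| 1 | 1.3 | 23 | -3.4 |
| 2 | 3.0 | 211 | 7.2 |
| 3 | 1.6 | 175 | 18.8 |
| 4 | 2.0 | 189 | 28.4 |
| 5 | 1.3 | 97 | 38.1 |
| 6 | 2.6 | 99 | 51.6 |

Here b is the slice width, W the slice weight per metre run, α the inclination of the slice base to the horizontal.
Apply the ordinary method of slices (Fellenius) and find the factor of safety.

FS = 1.95

Ordinary method of slices: FS = Σ[c'·Δl_i + (W_i cosα_i)·tanφ'] / Σ W_i sinα_i, with Δl_i = b_i / cosα_i.
Slice 1: Δl = 1.3/cos(-3.4°) = 1.302 m; N'_1 = 23·cos(-3.4°) = 23.0; c'Δl = 17.45; W sinα = -1.4
Slice 2: Δl = 3.0/cos7.2° = 3.024 m; N'_2 = 211·cos7.2° = 209.3; c'Δl = 40.52; W sinα = 26.4
Slice 3: Δl = 1.6/cos18.8° = 1.690 m; N'_3 = 175·cos18.8° = 165.7; c'Δl = 22.65; W sinα = 56.4
Slice 4: Δl = 2.0/cos28.4° = 2.274 m; N'_4 = 189·cos28.4° = 166.3; c'Δl = 30.47; W sinα = 89.9
Slice 5: Δl = 1.3/cos38.1° = 1.652 m; N'_5 = 97·cos38.1° = 76.3; c'Δl = 22.14; W sinα = 59.9
Slice 6: Δl = 2.6/cos51.6° = 4.186 m; N'_6 = 99·cos51.6° = 61.5; c'Δl = 56.09; W sinα = 77.6
Σc'Δl = 189.3 kN/m; ΣN' = 702.0 kN/m; ΣW sinα = 308.8 kN/m
Resisting = 189.3 + 702.0·tan30.5° = 189.3 + 413.5 = 602.8 kN/m
FS = 602.8 / 308.8 = 1.952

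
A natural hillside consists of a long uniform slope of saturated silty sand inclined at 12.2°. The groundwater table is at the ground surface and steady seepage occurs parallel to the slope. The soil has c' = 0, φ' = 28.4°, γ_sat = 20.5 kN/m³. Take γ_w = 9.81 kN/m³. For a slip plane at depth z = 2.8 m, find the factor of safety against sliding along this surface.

With seepage parallel to the slope and the water table at the surface, the effective normal stress on the slip plane uses the buoyant unit weight γ' = γ_sat − γ_w while the driving shear stress uses γ_sat:
FS = [c' + γ' z cos²β tanφ'] / [γ_sat z sinβ cosβ]
(For c' = 0 this reduces to FS = (γ'/γ_sat)·tanφ'/tanβ.)
γ' = 20.5 − 9.81 = 10.69 kN/m³
Numerator = 0.0 + 10.69·2.8·cos²12.2°·tan28.4° = 0.0 + 10.69·2.8·0.9553·0.5407 = 15.461 kPa
Denominator = 20.5·2.8·sin12.2°·cos12.2° = 20.5·2.8·0.2113·0.9774 = 11.856 kPa
FS = 15.461 / 11.856 = 1.304

FS = 1.30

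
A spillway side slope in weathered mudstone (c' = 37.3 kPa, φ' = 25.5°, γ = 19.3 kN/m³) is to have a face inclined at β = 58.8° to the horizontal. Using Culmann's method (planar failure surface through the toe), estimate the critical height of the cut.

Culmann's analysis gives the critical failure plane at α_cr = (β + φ')/2 = (58.8 + 25.5)/2 = 42.1°, and the critical height
H_c = (4c'/γ) · sinβ cosφ' / [1 − cos(β − φ')]
    = (4·37.3/19.3) · sin58.8°·cos25.5° / [1 − cos(33.3°)]
    = 7.731 · 0.8554·0.9026 / [1 − 0.8358]
    = 7.731 · 0.7720 / 0.1642
    = 36.35 m

H_c = 36.35 m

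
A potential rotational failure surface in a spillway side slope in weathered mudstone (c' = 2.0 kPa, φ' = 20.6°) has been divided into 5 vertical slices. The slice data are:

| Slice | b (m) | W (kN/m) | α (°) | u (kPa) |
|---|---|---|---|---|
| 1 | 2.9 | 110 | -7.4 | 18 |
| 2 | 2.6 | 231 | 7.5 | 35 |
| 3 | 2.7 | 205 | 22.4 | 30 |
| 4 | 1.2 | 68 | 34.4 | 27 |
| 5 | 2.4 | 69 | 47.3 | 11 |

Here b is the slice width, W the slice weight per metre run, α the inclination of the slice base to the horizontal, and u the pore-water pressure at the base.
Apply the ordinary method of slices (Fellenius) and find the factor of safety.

FS = 0.80

Ordinary method of slices: FS = Σ[c'·Δl_i + (W_i cosα_i − u_i·Δl_i)·tanφ'] / Σ W_i sinα_i, with Δl_i = b_i / cosα_i.
Slice 1: Δl = 2.9/cos(-7.4°) = 2.924 m; N'_1 = 110·cos(-7.4°) − 18·2.924 = 56.4; c'Δl = 5.85; W sinα = -14.2
Slice 2: Δl = 2.6/cos7.5° = 2.622 m; N'_2 = 231·cos7.5° − 35·2.622 = 137.2; c'Δl = 5.24; W sinα = 30.2
Slice 3: Δl = 2.7/cos22.4° = 2.920 m; N'_3 = 205·cos22.4° − 30·2.920 = 101.9; c'Δl = 5.84; W sinα = 78.1
Slice 4: Δl = 1.2/cos34.4° = 1.454 m; N'_4 = 68·cos34.4° − 27·1.454 = 16.8; c'Δl = 2.91; W sinα = 38.4
Slice 5: Δl = 2.4/cos47.3° = 3.539 m; N'_5 = 69·cos47.3° − 11·3.539 = 7.9; c'Δl = 7.08; W sinα = 50.7
Σc'Δl = 26.9 kN/m; ΣN' = 320.3 kN/m; ΣW sinα = 183.2 kN/m
Resisting = 26.9 + 320.3·tan20.6° = 26.9 + 120.4 = 147.3 kN/m
FS = 147.3 / 183.2 = 0.804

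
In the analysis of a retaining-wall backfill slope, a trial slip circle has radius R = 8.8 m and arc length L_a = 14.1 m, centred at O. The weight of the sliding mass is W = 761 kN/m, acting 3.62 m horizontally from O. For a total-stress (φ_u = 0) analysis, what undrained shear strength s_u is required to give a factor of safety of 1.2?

FS = s_u·L_a·R / (W·d), so s_u = FS·W·d / (L_a·R).
s_u = 1.2·761·3.62 / (14.10·8.8) = 3305.8 / 124.08 = 26.64 kPa

s_u = 26.6 kPa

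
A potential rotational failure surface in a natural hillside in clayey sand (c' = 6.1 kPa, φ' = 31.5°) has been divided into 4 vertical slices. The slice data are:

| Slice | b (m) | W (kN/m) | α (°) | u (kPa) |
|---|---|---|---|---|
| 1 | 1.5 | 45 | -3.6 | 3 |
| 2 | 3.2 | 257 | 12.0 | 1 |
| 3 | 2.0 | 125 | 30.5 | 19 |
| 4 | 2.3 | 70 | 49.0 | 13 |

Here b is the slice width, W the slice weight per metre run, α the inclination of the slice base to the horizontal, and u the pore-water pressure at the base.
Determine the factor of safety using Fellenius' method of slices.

Ordinary method of slices: FS = Σ[c'·Δl_i + (W_i cosα_i − u_i·Δl_i)·tanφ'] / Σ W_i sinα_i, with Δl_i = b_i / cosα_i.
Slice 1: Δl = 1.5/cos(-3.6°) = 1.503 m; N'_1 = 45·cos(-3.6°) − 3·1.503 = 40.4; c'Δl = 9.17; W sinα = -2.8
Slice 2: Δl = 3.2/cos12.0° = 3.271 m; N'_2 = 257·cos12.0° − 1·3.271 = 248.1; c'Δl = 19.96; W sinα = 53.4
Slice 3: Δl = 2.0/cos30.5° = 2.321 m; N'_3 = 125·cos30.5° − 19·2.321 = 63.6; c'Δl = 14.16; W sinα = 63.4
Slice 4: Δl = 2.3/cos49.0° = 3.506 m; N'_4 = 70·cos49.0° − 13·3.506 = 0.3; c'Δl = 21.39; W sinα = 52.8
Σc'Δl = 64.7 kN/m; ΣN' = 352.5 kN/m; ΣW sinα = 166.9 kN/m
Resisting = 64.7 + 352.5·tan31.5° = 64.7 + 216.0 = 280.7 kN/m
FS = 280.7 / 166.9 = 1.682

FS = 1.68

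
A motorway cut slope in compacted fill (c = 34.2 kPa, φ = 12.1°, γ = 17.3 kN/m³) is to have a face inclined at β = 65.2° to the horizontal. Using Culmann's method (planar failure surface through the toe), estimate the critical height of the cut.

Culmann's analysis gives the critical failure plane at α_cr = (β + φ)/2 = (65.2 + 12.1)/2 = 38.6°, and the critical height
H_c = (4c/γ) · sinβ cosφ / [1 − cos(β − φ)]
    = (4·34.2/17.3) · sin65.2°·cos12.1° / [1 − cos(53.1°)]
    = 7.908 · 0.9078·0.9778 / [1 − 0.6004]
    = 7.908 · 0.8876 / 0.3996
    = 17.57 m

H_c = 17.57 m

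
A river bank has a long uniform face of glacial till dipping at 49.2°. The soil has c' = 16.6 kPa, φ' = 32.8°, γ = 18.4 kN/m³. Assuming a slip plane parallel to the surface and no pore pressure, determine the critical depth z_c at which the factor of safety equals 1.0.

Setting FS = 1.00 in FS = [c' + γz cos²β tanφ'] / [γz sinβ cosβ] and solving for z:
z = c' / [γ cosβ (FS·sinβ − cosβ·tanφ')]
  = 16.6 / [18.4·cos49.2°·(1.00·sin49.2° − cos49.2°·tan32.8°)]
  = 16.6 / [18.4·0.6534·(1.00·0.7570 − 0.6534·0.6445)]
  = 16.6 / 4.0384 = 4.111 m

z_c = 4.11 m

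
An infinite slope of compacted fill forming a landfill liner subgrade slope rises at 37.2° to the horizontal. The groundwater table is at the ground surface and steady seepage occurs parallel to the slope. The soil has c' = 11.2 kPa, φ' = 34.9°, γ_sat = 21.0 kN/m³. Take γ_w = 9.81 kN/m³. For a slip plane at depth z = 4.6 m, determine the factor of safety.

FS = 0.73

With seepage parallel to the slope and the water table at the surface, the effective normal stress on the slip plane uses the buoyant unit weight γ' = γ_sat − γ_w while the driving shear stress uses γ_sat:
FS = [c' + γ' z cos²β tanφ'] / [γ_sat z sinβ cosβ]
γ' = 21.0 − 9.81 = 11.19 kN/m³
Numerator = 11.2 + 11.19·4.6·cos²37.2°·tan34.9° = 11.2 + 11.19·4.6·0.6345·0.6976 = 33.983 kPa
Denominator = 21.0·4.6·sin37.2°·cos37.2° = 21.0·4.6·0.6046·0.7965 = 46.521 kPa
FS = 33.983 / 46.521 = 0.730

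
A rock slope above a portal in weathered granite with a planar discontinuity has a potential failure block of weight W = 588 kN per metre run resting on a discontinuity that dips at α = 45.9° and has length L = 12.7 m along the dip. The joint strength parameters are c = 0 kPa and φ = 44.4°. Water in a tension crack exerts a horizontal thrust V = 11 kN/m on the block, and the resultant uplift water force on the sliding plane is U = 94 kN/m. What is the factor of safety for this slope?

FS = 0.70

Resolving the block weight along and normal to the plane and applying the Mohr–Coulomb strength on the joint:
N' = W cosα − U − V sinα = 588·cos45.9° − 94 − 11·sin45.9° = 307.3 kN/m
Driving force T = W sinα + V cosα = 588·sin45.9° + 11·cos45.9° = 429.9 kN/m
Resisting force R = c·L + N'·tanφ = 0·12.7 + 307.3·tan44.4° = 0.0 + 300.9 = 300.9 kN/m
FS = R / T = 300.9 / 429.9 = 0.700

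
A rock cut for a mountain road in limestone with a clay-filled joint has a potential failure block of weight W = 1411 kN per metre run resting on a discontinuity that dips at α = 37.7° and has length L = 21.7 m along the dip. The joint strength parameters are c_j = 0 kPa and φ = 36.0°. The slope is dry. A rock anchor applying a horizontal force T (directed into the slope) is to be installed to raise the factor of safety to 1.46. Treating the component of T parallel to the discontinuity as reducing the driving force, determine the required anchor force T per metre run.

T = 281 kN/m

Resolving forces along and normal to the sliding plane, with the horizontal anchor force T adding T·sinα to the effective normal force and T·cosα acting up the plane against the driving force:
FS = [c_jL + (W cosα + T sinα) tanφ] / [W sinα − T cosα]
Without the anchor: N' = 1116.4 kN/m, driving T_d = 862.9 kN/m, resisting R = 0·21.7 + 1116.4·tan36.0° = 811.1 kN/m, FS = 0.94.
Setting FS = 1.46 and solving for T:
1.46·(862.9 − T cos37.7°) = 811.1 + T sin37.7°·tan36.0°
T·(sin37.7°·tan36.0° + 1.46·cos37.7°) = 1.46·862.9 − 811.1
T·(0.6115·0.7265 + 1.46·0.7912) = 1259.8 − 811.1 = 448.7
T·1.5995 = 448.7
T = 280.5 kN/m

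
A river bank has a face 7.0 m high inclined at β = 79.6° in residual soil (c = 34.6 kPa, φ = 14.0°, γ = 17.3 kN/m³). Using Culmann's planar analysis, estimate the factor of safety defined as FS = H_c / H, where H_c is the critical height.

H_c = (4c/γ) · sinβ cosφ / [1 − cos(β − φ)]
    = (4·34.6/17.3) · sin79.6°·cos14.0° / [1 − cos65.6°]
    = 8.000 · 0.9544 / 0.5869 = 13.01 m
FS = H_c / H = 13.01 / 7.0 = 1.858

FS = 1.86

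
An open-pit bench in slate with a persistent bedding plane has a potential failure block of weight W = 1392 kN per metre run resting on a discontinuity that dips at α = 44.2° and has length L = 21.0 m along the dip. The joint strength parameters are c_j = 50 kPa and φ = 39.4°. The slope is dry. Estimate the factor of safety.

FS = 1.93

Resolving the block weight along and normal to the plane and applying the Mohr–Coulomb strength on the joint:
N' = W cosα = 1392·cos44.2° = 997.9 kN/m
Driving force T = W sinα = 1392·sin44.2° = 970.5 kN/m
Resisting force R = c_j·L + N'·tanφ = 50·21.0 + 997.9·tan39.4° = 1050.0 + 819.7 = 1869.7 kN/m
FS = R / T = 1869.7 / 970.5 = 1.927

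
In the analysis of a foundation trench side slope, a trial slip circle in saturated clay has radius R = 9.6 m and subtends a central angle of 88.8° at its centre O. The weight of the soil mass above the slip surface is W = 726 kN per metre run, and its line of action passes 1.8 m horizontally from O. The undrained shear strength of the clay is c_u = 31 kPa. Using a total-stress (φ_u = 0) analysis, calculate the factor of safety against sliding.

Taking moments about the centre O, the resisting moment is provided by the undrained shear strength acting along the arc:
Arc length L_a = R·θ = 9.6·(88.8°·π/180) = 9.6·1.5499 = 14.88 m
M_R = c_u·L_a·R = 31·14.88·9.6 = 4427.9 kN·m/m
M_D = W·d = 726·1.8 = 1306.8 kN·m/m
FS = M_R / M_D = 4427.9 / 1306.8 = 3.388

FS = 3.39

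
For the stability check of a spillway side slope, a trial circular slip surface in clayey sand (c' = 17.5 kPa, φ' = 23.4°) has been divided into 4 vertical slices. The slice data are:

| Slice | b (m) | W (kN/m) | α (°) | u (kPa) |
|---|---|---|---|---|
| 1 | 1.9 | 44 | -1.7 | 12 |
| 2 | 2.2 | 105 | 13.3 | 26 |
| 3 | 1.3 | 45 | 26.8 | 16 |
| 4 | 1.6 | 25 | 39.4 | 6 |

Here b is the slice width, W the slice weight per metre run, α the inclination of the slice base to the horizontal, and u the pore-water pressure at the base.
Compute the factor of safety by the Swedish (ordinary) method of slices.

Ordinary method of slices: FS = Σ[c'·Δl_i + (W_i cosα_i − u_i·Δl_i)·tanφ'] / Σ W_i sinα_i, with Δl_i = b_i / cosα_i.
Slice 1: Δl = 1.9/cos(-1.7°) = 1.901 m; N'_1 = 44·cos(-1.7°) − 12·1.901 = 21.2; c'Δl = 33.26; W sinα = -1.3
Slice 2: Δl = 2.2/cos13.3° = 2.261 m; N'_2 = 105·cos13.3° − 26·2.261 = 43.4; c'Δl = 39.56; W sinα = 24.2
Slice 3: Δl = 1.3/cos26.8° = 1.456 m; N'_3 = 45·cos26.8° − 16·1.456 = 16.9; c'Δl = 25.49; W sinα = 20.3
Slice 4: Δl = 1.6/cos39.4° = 2.071 m; N'_4 = 25·cos39.4° − 6·2.071 = 6.9; c'Δl = 36.23; W sinα = 15.9
Σc'Δl = 134.5 kN/m; ΣN' = 88.3 kN/m; ΣW sinα = 59.0 kN/m
Resisting = 134.5 + 88.3·tan23.4° = 134.5 + 38.2 = 172.8 kN/m
FS = 172.8 / 59.0 = 2.928

FS = 2.93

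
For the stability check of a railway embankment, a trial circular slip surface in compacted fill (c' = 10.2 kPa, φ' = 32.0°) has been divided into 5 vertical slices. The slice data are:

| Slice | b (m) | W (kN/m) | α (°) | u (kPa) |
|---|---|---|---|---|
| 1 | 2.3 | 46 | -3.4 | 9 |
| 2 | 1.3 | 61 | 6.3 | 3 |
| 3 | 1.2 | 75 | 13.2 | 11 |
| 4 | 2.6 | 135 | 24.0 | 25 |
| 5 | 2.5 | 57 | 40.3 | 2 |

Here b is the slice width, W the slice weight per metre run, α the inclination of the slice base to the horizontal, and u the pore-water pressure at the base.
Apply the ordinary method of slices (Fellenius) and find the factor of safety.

FS = 2.27

Ordinary method of slices: FS = Σ[c'·Δl_i + (W_i cosα_i − u_i·Δl_i)·tanφ'] / Σ W_i sinα_i, with Δl_i = b_i / cosα_i.
Slice 1: Δl = 2.3/cos(-3.4°) = 2.304 m; N'_1 = 46·cos(-3.4°) − 9·2.304 = 25.2; c'Δl = 23.50; W sinα = -2.7
Slice 2: Δl = 1.3/cos6.3° = 1.308 m; N'_2 = 61·cos6.3° − 3·1.308 = 56.7; c'Δl = 13.34; W sinα = 6.7
Slice 3: Δl = 1.2/cos13.2° = 1.233 m; N'_3 = 75·cos13.2° − 11·1.233 = 59.5; c'Δl = 12.57; W sinα = 17.1
Slice 4: Δl = 2.6/cos24.0° = 2.846 m; N'_4 = 135·cos24.0° − 25·2.846 = 52.2; c'Δl = 29.03; W sinα = 54.9
Slice 5: Δl = 2.5/cos40.3° = 3.278 m; N'_5 = 57·cos40.3° − 2·3.278 = 36.9; c'Δl = 33.44; W sinα = 36.9
Σc'Δl = 111.9 kN/m; ΣN' = 230.4 kN/m; ΣW sinα = 112.9 kN/m
Resisting = 111.9 + 230.4·tan32.0° = 111.9 + 144.0 = 255.9 kN/m
FS = 255.9 / 112.9 = 2.267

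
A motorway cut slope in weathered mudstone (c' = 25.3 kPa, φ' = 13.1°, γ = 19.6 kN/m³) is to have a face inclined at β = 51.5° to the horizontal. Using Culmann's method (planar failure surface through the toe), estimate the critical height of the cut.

Culmann's analysis gives the critical failure plane at α_cr = (β + φ')/2 = (51.5 + 13.1)/2 = 32.3°, and the critical height
H_c = (4c'/γ) · sinβ cosφ' / [1 − cos(β − φ')]
    = (4·25.3/19.6) · sin51.5°·cos13.1° / [1 − cos(38.4°)]
    = 5.163 · 0.7826·0.9740 / [1 − 0.7837]
    = 5.163 · 0.7622 / 0.2163
    = 18.19 m

H_c = 18.19 m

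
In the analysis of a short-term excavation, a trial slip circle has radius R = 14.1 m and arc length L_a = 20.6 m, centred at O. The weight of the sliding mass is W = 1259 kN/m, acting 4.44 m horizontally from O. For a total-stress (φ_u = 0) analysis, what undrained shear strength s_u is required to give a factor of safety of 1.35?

s_u = 26.0 kPa

FS = s_u·L_a·R / (W·d), so s_u = FS·W·d / (L_a·R).
s_u = 1.35·1259·4.44 / (20.60·14.1) = 7546.4 / 290.46 = 25.98 kPa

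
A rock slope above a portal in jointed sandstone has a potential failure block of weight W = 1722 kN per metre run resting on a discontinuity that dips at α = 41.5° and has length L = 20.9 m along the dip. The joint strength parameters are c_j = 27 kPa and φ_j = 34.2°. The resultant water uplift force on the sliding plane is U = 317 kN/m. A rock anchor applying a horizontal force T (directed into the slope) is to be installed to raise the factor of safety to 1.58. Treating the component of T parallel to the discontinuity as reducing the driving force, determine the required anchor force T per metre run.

Resolving forces along and normal to the sliding plane, with the horizontal anchor force T adding T·sinα to the effective normal force and T·cosα acting up the plane against the driving force:
FS = [c_jL + (W cosα − U + T sinα) tanφ_j] / [W sinα − T cosα]
Without the anchor: N' = 972.7 kN/m, driving T_d = 1141.0 kN/m, resisting R = 27·20.9 + 972.7·tan34.2° = 1225.3 kN/m, FS = 1.07.
Setting FS = 1.58 and solving for T:
1.58·(1141.0 − T cos41.5°) = 1225.3 + T sin41.5°·tan34.2°
T·(sin41.5°·tan34.2° + 1.58·cos41.5°) = 1.58·1141.0 − 1225.3
T·(0.6626·0.6796 + 1.58·0.7490) = 1802.8 − 1225.3 = 577.5
T·1.6337 = 577.5
T = 353.5 kN/m

T = 353 kN/m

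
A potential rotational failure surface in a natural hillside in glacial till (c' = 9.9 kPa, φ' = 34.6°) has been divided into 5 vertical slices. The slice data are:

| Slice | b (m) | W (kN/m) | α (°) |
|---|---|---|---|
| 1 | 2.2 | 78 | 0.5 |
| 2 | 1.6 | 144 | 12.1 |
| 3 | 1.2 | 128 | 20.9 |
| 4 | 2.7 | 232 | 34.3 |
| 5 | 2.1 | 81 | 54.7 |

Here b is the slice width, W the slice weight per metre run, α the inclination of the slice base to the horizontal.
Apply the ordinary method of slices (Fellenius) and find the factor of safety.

FS = 1.89

Ordinary method of slices: FS = Σ[c'·Δl_i + (W_i cosα_i)·tanφ'] / Σ W_i sinα_i, with Δl_i = b_i / cosα_i.
Slice 1: Δl = 2.2/cos0.5° = 2.200 m; N'_1 = 78·cos0.5° = 78.0; c'Δl = 21.78; W sinα = 0.7
Slice 2: Δl = 1.6/cos12.1° = 1.636 m; N'_2 = 144·cos12.1° = 140.8; c'Δl = 16.20; W sinα = 30.2
Slice 3: Δl = 1.2/cos20.9° = 1.285 m; N'_3 = 128·cos20.9° = 119.6; c'Δl = 12.72; W sinα = 45.7
Slice 4: Δl = 2.7/cos34.3° = 3.268 m; N'_4 = 232·cos34.3° = 191.7; c'Δl = 32.36; W sinα = 130.7
Slice 5: Δl = 2.1/cos54.7° = 3.634 m; N'_5 = 81·cos54.7° = 46.8; c'Δl = 35.98; W sinα = 66.1
Σc'Δl = 119.0 kN/m; ΣN' = 576.8 kN/m; ΣW sinα = 273.4 kN/m
Resisting = 119.0 + 576.8·tan34.6° = 119.0 + 397.9 = 517.0 kN/m
FS = 517.0 / 273.4 = 1.891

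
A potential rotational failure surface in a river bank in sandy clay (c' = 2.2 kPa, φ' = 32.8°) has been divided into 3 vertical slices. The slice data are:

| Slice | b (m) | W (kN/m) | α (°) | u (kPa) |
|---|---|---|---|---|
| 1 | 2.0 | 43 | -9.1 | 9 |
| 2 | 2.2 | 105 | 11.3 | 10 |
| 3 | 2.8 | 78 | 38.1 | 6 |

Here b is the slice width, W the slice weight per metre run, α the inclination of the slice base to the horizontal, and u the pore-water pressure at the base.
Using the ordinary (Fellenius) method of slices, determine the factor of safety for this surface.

Ordinary method of slices: FS = Σ[c'·Δl_i + (W_i cosα_i − u_i·Δl_i)·tanφ'] / Σ W_i sinα_i, with Δl_i = b_i / cosα_i.
Slice 1: Δl = 2.0/cos(-9.1°) = 2.025 m; N'_1 = 43·cos(-9.1°) − 9·2.025 = 24.2; c'Δl = 4.46; W sinα = -6.8
Slice 2: Δl = 2.2/cos11.3° = 2.243 m; N'_2 = 105·cos11.3° − 10·2.243 = 80.5; c'Δl = 4.94; W sinα = 20.6
Slice 3: Δl = 2.8/cos38.1° = 3.558 m; N'_3 = 78·cos38.1° − 6·3.558 = 40.0; c'Δl = 7.83; W sinα = 48.1
Σc'Δl = 17.2 kN/m; ΣN' = 144.8 kN/m; ΣW sinα = 61.9 kN/m
Resisting = 17.2 + 144.8·tan32.8° = 17.2 + 93.3 = 110.5 kN/m
FS = 110.5 / 61.9 = 1.786

FS = 1.79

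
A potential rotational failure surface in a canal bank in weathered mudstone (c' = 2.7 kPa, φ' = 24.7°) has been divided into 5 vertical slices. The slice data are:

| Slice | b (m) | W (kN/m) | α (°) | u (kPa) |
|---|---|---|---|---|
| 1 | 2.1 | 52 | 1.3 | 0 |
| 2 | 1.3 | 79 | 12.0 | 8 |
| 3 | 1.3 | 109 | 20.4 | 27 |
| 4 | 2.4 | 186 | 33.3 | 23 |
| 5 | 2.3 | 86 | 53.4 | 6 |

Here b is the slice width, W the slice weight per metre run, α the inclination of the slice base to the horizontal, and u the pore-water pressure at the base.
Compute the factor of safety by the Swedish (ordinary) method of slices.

Ordinary method of slices: FS = Σ[c'·Δl_i + (W_i cosα_i − u_i·Δl_i)·tanφ'] / Σ W_i sinα_i, with Δl_i = b_i / cosα_i.
Slice 1: Δl = 2.1/cos1.3° = 2.101 m; N'_1 = 52·cos1.3° − 0·2.101 = 52.0; c'Δl = 5.67; W sinα = 1.2
Slice 2: Δl = 1.3/cos12.0° = 1.329 m; N'_2 = 79·cos12.0° − 8·1.329 = 66.6; c'Δl = 3.59; W sinα = 16.4
Slice 3: Δl = 1.3/cos20.4° = 1.387 m; N'_3 = 109·cos20.4° − 27·1.387 = 64.7; c'Δl = 3.74; W sinα = 38.0
Slice 4: Δl = 2.4/cos33.3° = 2.871 m; N'_4 = 186·cos33.3° − 23·2.871 = 89.4; c'Δl = 7.75; W sinα = 102.1
Slice 5: Δl = 2.3/cos53.4° = 3.858 m; N'_5 = 86·cos53.4° − 6·3.858 = 28.1; c'Δl = 10.42; W sinα = 69.0
Σc'Δl = 31.2 kN/m; ΣN' = 300.9 kN/m; ΣW sinα = 226.8 kN/m
Resisting = 31.2 + 300.9·tan24.7° = 31.2 + 138.4 = 169.6 kN/m
FS = 169.6 / 226.8 = 0.748

FS = 0.75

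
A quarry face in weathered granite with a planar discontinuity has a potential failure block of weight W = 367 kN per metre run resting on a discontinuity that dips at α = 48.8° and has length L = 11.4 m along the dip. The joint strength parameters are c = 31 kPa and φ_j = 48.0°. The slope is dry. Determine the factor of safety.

Resolving the block weight along and normal to the plane and applying the Mohr–Coulomb strength on the joint:
N' = W cosα = 367·cos48.8° = 241.7 kN/m
Driving force T = W sinα = 367·sin48.8° = 276.1 kN/m
Resisting force R = c·L + N'·tanφ_j = 31·11.4 + 241.7·tan48.0° = 353.4 + 268.5 = 621.9 kN/m
FS = R / T = 621.9 / 276.1 = 2.252

FS = 2.25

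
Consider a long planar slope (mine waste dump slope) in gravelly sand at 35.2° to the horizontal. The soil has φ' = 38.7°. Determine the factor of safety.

For a dry cohesionless infinite slope the factor of safety is FS = tanφ' / tanβ.
FS = tan38.7° / tan35.2° = 0.8012 / 0.7054 = 1.136

FS = 1.14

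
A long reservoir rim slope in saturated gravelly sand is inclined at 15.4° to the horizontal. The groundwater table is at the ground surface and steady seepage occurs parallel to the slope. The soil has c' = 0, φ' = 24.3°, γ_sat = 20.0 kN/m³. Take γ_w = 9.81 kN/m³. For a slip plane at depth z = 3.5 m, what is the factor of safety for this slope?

FS = 0.84

With seepage parallel to the slope and the water table at the surface, the effective normal stress on the slip plane uses the buoyant unit weight γ' = γ_sat − γ_w while the driving shear stress uses γ_sat:
FS = [c' + γ' z cos²β tanφ'] / [γ_sat z sinβ cosβ]
(For c' = 0 this reduces to FS = (γ'/γ_sat)·tanφ'/tanβ.)
γ' = 20.0 − 9.81 = 10.19 kN/m³
Numerator = 0.0 + 10.19·3.5·cos²15.4°·tan24.3° = 0.0 + 10.19·3.5·0.9295·0.4515 = 14.968 kPa
Denominator = 20.0·3.5·sin15.4°·cos15.4° = 20.0·3.5·0.2656·0.9641 = 17.922 kPa
FS = 14.968 / 17.922 = 0.835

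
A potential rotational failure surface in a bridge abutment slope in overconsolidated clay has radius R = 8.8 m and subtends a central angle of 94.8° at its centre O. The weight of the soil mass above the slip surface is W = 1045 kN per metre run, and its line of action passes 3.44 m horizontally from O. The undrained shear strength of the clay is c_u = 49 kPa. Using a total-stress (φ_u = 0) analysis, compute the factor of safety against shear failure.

FS = 1.75

Taking moments about the centre O, the resisting moment is provided by the undrained shear strength acting along the arc:
Arc length L_a = R·θ = 8.8·(94.8°·π/180) = 8.8·1.6546 = 14.56 m
M_R = c_u·L_a·R = 49·14.56·8.8 = 6278.4 kN·m/m
M_D = W·d = 1045·3.44 = 3594.8 kN·m/m
FS = M_R / M_D = 6278.4 / 3594.8 = 1.747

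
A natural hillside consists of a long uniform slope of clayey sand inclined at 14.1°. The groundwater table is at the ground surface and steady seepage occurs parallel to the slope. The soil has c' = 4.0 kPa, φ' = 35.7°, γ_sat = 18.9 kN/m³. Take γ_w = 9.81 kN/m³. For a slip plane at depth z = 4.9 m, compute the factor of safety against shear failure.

With seepage parallel to the slope and the water table at the surface, the effective normal stress on the slip plane uses the buoyant unit weight γ' = γ_sat − γ_w while the driving shear stress uses γ_sat:
FS = [c' + γ' z cos²β tanφ'] / [γ_sat z sinβ cosβ]
γ' = 18.9 − 9.81 = 9.09 kN/m³
Numerator = 4.0 + 9.09·4.9·cos²14.1°·tan35.7° = 4.0 + 9.09·4.9·0.9407·0.7186 = 34.106 kPa
Denominator = 18.9·4.9·sin14.1°·cos14.1° = 18.9·4.9·0.2436·0.9699 = 21.881 kPa
FS = 34.106 / 21.881 = 1.559

FS = 1.56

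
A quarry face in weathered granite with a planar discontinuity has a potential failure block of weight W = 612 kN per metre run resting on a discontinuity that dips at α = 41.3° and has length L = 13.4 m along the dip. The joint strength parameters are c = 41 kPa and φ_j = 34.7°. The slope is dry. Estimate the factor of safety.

FS = 2.15

Resolving the block weight along and normal to the plane and applying the Mohr–Coulomb strength on the joint:
N' = W cosα = 612·cos41.3° = 459.8 kN/m
Driving force T = W sinα = 612·sin41.3° = 403.9 kN/m
Resisting force R = c·L + N'·tanφ_j = 41·13.4 + 459.8·tan34.7° = 549.4 + 318.4 = 867.8 kN/m
FS = R / T = 867.8 / 403.9 = 2.148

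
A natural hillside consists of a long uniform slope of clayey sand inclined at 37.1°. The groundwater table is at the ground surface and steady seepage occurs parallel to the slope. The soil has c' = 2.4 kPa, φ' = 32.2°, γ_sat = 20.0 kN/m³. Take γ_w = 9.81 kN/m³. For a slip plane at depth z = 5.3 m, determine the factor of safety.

With seepage parallel to the slope and the water table at the surface, the effective normal stress on the slip plane uses the buoyant unit weight γ' = γ_sat − γ_w while the driving shear stress uses γ_sat:
FS = [c' + γ' z cos²β tanφ'] / [γ_sat z sinβ cosβ]
γ' = 20.0 − 9.81 = 10.19 kN/m³
Numerator = 2.4 + 10.19·5.3·cos²37.1°·tan32.2° = 2.4 + 10.19·5.3·0.6361·0.6297 = 24.035 kPa
Denominator = 20.0·5.3·sin37.1°·cos37.1° = 20.0·5.3·0.6032·0.7976 = 50.998 kPa
FS = 24.035 / 50.998 = 0.471

FS = 0.47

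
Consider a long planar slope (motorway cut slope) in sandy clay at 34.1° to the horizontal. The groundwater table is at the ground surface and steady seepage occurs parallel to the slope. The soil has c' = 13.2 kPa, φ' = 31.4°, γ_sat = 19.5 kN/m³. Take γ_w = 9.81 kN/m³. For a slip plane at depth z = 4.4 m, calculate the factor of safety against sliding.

With seepage parallel to the slope and the water table at the surface, the effective normal stress on the slip plane uses the buoyant unit weight γ' = γ_sat − γ_w while the driving shear stress uses γ_sat:
FS = [c' + γ' z cos²β tanφ'] / [γ_sat z sinβ cosβ]
γ' = 19.5 − 9.81 = 9.69 kN/m³
Numerator = 13.2 + 9.69·4.4·cos²34.1°·tan31.4° = 13.2 + 9.69·4.4·0.6857·0.6104 = 31.045 kPa
Denominator = 19.5·4.4·sin34.1°·cos34.1° = 19.5·4.4·0.5606·0.8281 = 39.832 kPa
FS = 31.045 / 39.832 = 0.779

FS = 0.78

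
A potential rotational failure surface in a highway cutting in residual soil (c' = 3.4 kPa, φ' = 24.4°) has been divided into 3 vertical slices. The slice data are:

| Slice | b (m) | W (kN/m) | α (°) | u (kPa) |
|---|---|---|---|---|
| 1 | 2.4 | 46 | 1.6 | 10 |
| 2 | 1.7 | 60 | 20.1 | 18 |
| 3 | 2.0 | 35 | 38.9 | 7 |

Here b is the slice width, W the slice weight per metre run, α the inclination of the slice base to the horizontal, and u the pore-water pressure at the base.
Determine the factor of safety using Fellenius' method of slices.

FS = 1.09

Ordinary method of slices: FS = Σ[c'·Δl_i + (W_i cosα_i − u_i·Δl_i)·tanφ'] / Σ W_i sinα_i, with Δl_i = b_i / cosα_i.
Slice 1: Δl = 2.4/cos1.6° = 2.401 m; N'_1 = 46·cos1.6° − 10·2.401 = 22.0; c'Δl = 8.16; W sinα = 1.3
Slice 2: Δl = 1.7/cos20.1° = 1.810 m; N'_2 = 60·cos20.1° − 18·1.810 = 23.8; c'Δl = 6.15; W sinα = 20.6
Slice 3: Δl = 2.0/cos38.9° = 2.570 m; N'_3 = 35·cos38.9° − 7·2.570 = 9.2; c'Δl = 8.74; W sinα = 22.0
Σc'Δl = 23.1 kN/m; ΣN' = 55.0 kN/m; ΣW sinα = 43.9 kN/m
Resisting = 23.1 + 55.0·tan24.4° = 23.1 + 24.9 = 48.0 kN/m
FS = 48.0 / 43.9 = 1.094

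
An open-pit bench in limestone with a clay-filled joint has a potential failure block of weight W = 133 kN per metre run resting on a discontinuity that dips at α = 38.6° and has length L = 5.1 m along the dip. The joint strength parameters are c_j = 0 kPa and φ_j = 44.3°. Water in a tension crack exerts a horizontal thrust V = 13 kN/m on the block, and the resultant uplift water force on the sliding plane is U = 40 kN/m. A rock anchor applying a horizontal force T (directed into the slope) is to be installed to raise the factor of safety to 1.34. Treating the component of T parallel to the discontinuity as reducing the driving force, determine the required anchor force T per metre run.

T = 42 kN/m

Resolving forces along and normal to the sliding plane, with the horizontal anchor force T adding T·sinα to the effective normal force and T·cosα acting up the plane against the driving force:
FS = [c_jL + (W cosα − U − V sinα + T sinα) tanφ_j] / [W sinα + V cosα − T cosα]
Without the anchor: N' = 55.8 kN/m, driving T_d = 93.1 kN/m, resisting R = 0·5.1 + 55.8·tan44.3° = 54.5 kN/m, FS = 0.58.
Setting FS = 1.34 and solving for T:
1.34·(93.1 − T cos38.6°) = 54.5 + T sin38.6°·tan44.3°
T·(sin38.6°·tan44.3° + 1.34·cos38.6°) = 1.34·93.1 − 54.5
T·(0.6239·0.9759 + 1.34·0.7815) = 124.8 − 54.5 = 70.3
T·1.6561 = 70.3
T = 42.5 kN/m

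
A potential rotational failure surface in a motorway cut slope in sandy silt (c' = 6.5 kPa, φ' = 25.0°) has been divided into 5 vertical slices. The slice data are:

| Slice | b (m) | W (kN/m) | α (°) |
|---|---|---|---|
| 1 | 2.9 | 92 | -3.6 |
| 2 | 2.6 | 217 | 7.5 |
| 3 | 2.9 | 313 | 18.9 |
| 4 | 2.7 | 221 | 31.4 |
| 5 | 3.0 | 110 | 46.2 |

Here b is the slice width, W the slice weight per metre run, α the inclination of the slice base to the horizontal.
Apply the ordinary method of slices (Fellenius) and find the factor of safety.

FS = 1.60

Ordinary method of slices: FS = Σ[c'·Δl_i + (W_i cosα_i)·tanφ'] / Σ W_i sinα_i, with Δl_i = b_i / cosα_i.
Slice 1: Δl = 2.9/cos(-3.6°) = 2.906 m; N'_1 = 92·cos(-3.6°) = 91.8; c'Δl = 18.89; W sinα = -5.8
Slice 2: Δl = 2.6/cos7.5° = 2.622 m; N'_2 = 217·cos7.5° = 215.1; c'Δl = 17.05; W sinα = 28.3
Slice 3: Δl = 2.9/cos18.9° = 3.065 m; N'_3 = 313·cos18.9° = 296.1; c'Δl = 19.92; W sinα = 101.4
Slice 4: Δl = 2.7/cos31.4° = 3.163 m; N'_4 = 221·cos31.4° = 188.6; c'Δl = 20.56; W sinα = 115.1
Slice 5: Δl = 3.0/cos46.2° = 4.334 m; N'_5 = 110·cos46.2° = 76.1; c'Δl = 28.17; W sinα = 79.4
Σc'Δl = 104.6 kN/m; ΣN' = 867.9 kN/m; ΣW sinα = 318.5 kN/m
Resisting = 104.6 + 867.9·tan25.0° = 104.6 + 404.7 = 509.3 kN/m
FS = 509.3 / 318.5 = 1.599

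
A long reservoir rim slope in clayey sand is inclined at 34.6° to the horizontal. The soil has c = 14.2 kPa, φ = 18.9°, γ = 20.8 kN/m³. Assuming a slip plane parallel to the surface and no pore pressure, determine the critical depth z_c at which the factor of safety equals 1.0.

Setting FS = 1.00 in FS = [c + γz cos²β tanφ] / [γz sinβ cosβ] and solving for z:
z = c / [γ cosβ (FS·sinβ − cosβ·tanφ)]
  = 14.2 / [20.8·cos34.6°·(1.00·sin34.6° − cos34.6°·tan18.9°)]
  = 14.2 / [20.8·0.8231·(1.00·0.5678 − 0.8231·0.3424)]
  = 14.2 / 4.8970 = 2.900 m

z_c = 2.90 m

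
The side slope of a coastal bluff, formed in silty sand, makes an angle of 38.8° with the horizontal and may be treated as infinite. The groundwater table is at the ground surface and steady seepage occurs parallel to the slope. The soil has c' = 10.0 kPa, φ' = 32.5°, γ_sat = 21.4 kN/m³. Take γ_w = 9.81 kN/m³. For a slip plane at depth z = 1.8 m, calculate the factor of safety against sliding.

With seepage parallel to the slope and the water table at the surface, the effective normal stress on the slip plane uses the buoyant unit weight γ' = γ_sat − γ_w while the driving shear stress uses γ_sat:
FS = [c' + γ' z cos²β tanφ'] / [γ_sat z sinβ cosβ]
γ' = 21.4 − 9.81 = 11.59 kN/m³
Numerator = 10.0 + 11.59·1.8·cos²38.8°·tan32.5° = 10.0 + 11.59·1.8·0.6074·0.6371 = 18.072 kPa
Denominator = 21.4·1.8·sin38.8°·cos38.8° = 21.4·1.8·0.6266·0.7793 = 18.811 kPa
FS = 18.072 / 18.811 = 0.961

FS = 0.96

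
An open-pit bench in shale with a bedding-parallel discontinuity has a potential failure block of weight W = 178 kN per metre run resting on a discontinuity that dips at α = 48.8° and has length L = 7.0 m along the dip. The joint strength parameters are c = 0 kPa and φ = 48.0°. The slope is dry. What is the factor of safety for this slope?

Resolving the block weight along and normal to the plane and applying the Mohr–Coulomb strength on the joint:
N' = W cosα = 178·cos48.8° = 117.2 kN/m
Driving force T = W sinα = 178·sin48.8° = 133.9 kN/m
Resisting force R = c·L + N'·tanφ = 0·7.0 + 117.2·tan48.0° = 0.0 + 130.2 = 130.2 kN/m
FS = R / T = 130.2 / 133.9 = 0.972

FS = 0.97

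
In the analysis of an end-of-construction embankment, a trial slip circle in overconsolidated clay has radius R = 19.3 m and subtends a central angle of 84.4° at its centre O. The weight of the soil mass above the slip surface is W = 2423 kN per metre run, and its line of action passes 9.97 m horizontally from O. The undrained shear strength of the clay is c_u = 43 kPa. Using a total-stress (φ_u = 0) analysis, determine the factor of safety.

FS = 0.98

Taking moments about the centre O, the resisting moment is provided by the undrained shear strength acting along the arc:
Arc length L_a = R·θ = 19.3·(84.4°·π/180) = 19.3·1.4731 = 28.43 m
M_R = c_u·L_a·R = 43·28.43·19.3 = 23594.1 kN·m/m
M_D = W·d = 2423·9.97 = 24157.3 kN·m/m
FS = M_R / M_D = 23594.1 / 24157.3 = 0.977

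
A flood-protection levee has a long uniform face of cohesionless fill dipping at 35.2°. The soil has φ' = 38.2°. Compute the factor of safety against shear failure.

FS = 1.12

For a dry cohesionless infinite slope the factor of safety is FS = tanφ' / tanβ.
FS = tan38.2° / tan35.2° = 0.7869 / 0.7054 = 1.116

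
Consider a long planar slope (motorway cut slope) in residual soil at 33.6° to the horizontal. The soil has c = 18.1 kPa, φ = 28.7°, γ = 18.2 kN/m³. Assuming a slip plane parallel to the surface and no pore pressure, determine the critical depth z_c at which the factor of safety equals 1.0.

Setting FS = 1.00 in FS = [c + γz cos²β tanφ] / [γz sinβ cosβ] and solving for z:
z = c / [γ cosβ (FS·sinβ − cosβ·tanφ)]
  = 18.1 / [18.2·cos33.6°·(1.00·sin33.6° − cos33.6°·tan28.7°)]
  = 18.1 / [18.2·0.8329·(1.00·0.5534 − 0.8329·0.5475)]
  = 18.1 / 1.4762 = 12.261 m

z_c = 12.26 m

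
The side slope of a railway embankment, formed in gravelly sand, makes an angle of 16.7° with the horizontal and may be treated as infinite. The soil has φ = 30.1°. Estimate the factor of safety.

FS = 1.93

For a dry cohesionless infinite slope the factor of safety is FS = tanφ / tanβ.
FS = tan30.1° / tan16.7° = 0.5797 / 0.3000 = 1.932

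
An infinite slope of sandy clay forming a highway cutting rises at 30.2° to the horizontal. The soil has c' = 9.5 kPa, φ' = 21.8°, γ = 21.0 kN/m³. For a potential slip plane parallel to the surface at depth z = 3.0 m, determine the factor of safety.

For an infinite slope with a slip plane parallel to the surface (no pore pressure): FS = [c' + γz cos²β tanφ'] / [γz sinβ cosβ].
γz = 21.0·3.0 = 63.00 kN/m²
Numerator = 9.5 + 63.00·cos²30.2°·tan21.8° = 9.5 + 63.00·0.7470·0.4000 = 28.322 kPa
Denominator = 63.00·sin30.2°·cos30.2° = 63.00·0.5030·0.8643 = 27.389 kPa
FS = 28.322 / 27.389 = 1.034

FS = 1.03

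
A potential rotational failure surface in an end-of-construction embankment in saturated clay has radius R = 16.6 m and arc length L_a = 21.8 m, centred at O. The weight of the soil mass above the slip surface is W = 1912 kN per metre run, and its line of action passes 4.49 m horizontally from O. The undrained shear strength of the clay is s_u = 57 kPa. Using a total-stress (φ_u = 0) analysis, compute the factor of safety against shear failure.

Taking moments about the centre O, the resisting moment is provided by the undrained shear strength acting along the arc:
M_R = s_u·L_a·R = 57·21.80·16.6 = 20627.2 kN·m/m
M_D = W·d = 1912·4.49 = 8584.9 kN·m/m
FS = M_R / M_D = 20627.2 / 8584.9 = 2.403

FS = 2.40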